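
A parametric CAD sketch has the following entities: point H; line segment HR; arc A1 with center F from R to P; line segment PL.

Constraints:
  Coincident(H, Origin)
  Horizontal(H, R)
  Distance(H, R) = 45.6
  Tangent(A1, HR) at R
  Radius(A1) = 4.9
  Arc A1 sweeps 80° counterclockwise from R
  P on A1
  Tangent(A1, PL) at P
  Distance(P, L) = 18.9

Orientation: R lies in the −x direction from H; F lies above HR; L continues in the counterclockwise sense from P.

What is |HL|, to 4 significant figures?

43.81

H is at the origin; HR is horizontal with |HR| = 45.6 and R on the −x side, so R = (-45.60, 0.000). The tangent condition forces FR to be normal to HR, so F = R + (0, 4.9) = (-45.60, 4.900). On A1, R sits at bearing -90° from F; an 80° counterclockwise sweep puts P at bearing -10°, so P = F + 4.9·(cos -10°, sin -10°) = (-40.77, 4.049). Tangency of A1 to PL means the radius FP is perpendicular to PL, so PL runs along (−sin -10°, cos -10°); with |PL| = 18.9, L = (-37.49, 22.66). Then |HL| = |L − H| = 43.81.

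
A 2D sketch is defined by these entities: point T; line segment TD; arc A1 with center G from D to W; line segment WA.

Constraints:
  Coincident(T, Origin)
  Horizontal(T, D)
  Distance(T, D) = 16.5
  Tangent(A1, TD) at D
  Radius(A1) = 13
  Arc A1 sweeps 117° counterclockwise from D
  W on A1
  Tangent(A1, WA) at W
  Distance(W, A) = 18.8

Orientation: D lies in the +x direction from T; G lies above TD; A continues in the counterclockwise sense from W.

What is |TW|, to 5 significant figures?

33.852

Since A1 is tangent to TD there, GD ⟂ TD, so G = D + (0, 13) = (16.500, 13.000). On A1, D sits at bearing -90° from G; a 117° counterclockwise sweep puts W at bearing 27°, so W = G + 13.0·(cos 27°, sin 27°) = (28.083, 18.902). Then |TW| = |W − T| = 33.852.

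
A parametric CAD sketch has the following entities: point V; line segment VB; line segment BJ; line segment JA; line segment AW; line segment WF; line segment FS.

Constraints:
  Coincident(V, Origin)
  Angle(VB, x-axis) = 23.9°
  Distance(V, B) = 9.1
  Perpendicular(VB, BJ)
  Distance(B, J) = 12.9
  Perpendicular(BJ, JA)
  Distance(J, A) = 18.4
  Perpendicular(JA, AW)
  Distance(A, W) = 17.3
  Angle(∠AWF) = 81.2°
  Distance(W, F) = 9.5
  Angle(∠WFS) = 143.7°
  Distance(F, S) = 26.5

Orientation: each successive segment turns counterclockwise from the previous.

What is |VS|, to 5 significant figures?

24.569

V is at the origin; VB runs at 23.9° with length 9.1, so B = (8.3197, 3.6868). VB ⟂ BJ, so BJ runs at 113.90°; with |BJ| = 12.9, J = (3.0934, 15.481). BJ is perpendicular to JA, so JA runs at -156.10°; with |JA| = 18.4, A = (-13.729, 8.0261). The perpendicularity gives AW at right angles to JA, so AW runs at -66.100°; with |AW| = 17.3, W = (-6.7199, -7.7905). ∠AWF = 81.2° gives WF at 32.700° from the x-axis; with |WF| = 9.5, F = (1.2744, -2.6583). ∠WFS = 143.7° gives FS at 69.000° from the x-axis; with |FS| = 26.5, S = (10.771, 22.082). Then |VS| = |S − V| = 24.569.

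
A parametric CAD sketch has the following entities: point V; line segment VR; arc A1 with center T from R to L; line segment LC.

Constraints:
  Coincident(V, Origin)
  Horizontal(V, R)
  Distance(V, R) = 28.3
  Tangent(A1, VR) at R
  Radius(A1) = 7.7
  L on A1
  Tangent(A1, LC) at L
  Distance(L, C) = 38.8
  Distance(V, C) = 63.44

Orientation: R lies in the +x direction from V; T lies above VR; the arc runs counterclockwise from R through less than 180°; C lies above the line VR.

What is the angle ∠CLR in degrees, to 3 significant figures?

144°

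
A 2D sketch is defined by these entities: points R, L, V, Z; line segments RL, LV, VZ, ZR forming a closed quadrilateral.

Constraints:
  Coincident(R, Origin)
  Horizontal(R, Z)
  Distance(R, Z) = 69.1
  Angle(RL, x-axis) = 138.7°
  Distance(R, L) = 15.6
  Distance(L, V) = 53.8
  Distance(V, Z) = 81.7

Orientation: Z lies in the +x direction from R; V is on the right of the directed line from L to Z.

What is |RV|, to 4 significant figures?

42.38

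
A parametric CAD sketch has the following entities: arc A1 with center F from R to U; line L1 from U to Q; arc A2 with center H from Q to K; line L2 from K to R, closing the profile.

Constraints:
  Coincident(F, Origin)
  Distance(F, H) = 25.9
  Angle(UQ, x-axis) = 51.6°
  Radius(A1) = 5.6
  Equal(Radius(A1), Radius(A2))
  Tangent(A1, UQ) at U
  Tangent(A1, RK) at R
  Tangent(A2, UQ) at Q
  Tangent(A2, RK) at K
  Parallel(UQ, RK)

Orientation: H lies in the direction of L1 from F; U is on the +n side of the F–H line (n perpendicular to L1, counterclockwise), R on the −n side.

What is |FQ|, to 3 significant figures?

26.5

The slot axis is L1's direction at 51.6°, so u = (cos 51.6°, sin 51.6°) = (0.621, 0.784) and n = (−sin 51.6°, cos 51.6°) = (-0.784, 0.621). F is at the origin and H lies 25.9 along u from F, so H = 25.9·u = (16.1, 20.3). Tangency of A1 to both parallel lines with radius 5.6 puts U and R at F ± 5.6·n: U = (-4.39, 3.48), R = (4.39, -3.48). Equal radii place Q and K the same way about H: Q = H + 5.6·n = (11.7, 23.8), K = H − 5.6·n = (20.5, 16.8). Then |FQ| = |Q − F| = 26.5.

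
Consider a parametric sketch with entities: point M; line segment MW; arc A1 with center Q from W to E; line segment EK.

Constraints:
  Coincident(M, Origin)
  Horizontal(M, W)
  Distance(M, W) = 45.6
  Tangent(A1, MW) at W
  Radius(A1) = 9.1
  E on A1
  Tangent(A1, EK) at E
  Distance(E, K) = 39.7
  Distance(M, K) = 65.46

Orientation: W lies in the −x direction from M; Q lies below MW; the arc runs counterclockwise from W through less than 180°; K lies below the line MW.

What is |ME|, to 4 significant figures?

55.56

Checks: |QE| = 9.100 ✓; ∠(QE, EK) = 90.00° ✓; |EK| = 39.70 ✓; |MK| = 65.46 ✓.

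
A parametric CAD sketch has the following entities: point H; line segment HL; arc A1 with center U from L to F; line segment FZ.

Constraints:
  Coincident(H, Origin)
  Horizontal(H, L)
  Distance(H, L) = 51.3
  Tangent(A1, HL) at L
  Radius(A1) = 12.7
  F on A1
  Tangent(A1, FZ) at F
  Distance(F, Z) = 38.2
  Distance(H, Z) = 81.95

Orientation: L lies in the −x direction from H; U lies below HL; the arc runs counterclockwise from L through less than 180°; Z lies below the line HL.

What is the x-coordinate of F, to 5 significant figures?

-64.000

Checks: |UF| = 12.70 ✓; ∠(UF, FZ) = 90.00° ✓; |FZ| = 38.20 ✓; |HZ| = 81.95 ✓.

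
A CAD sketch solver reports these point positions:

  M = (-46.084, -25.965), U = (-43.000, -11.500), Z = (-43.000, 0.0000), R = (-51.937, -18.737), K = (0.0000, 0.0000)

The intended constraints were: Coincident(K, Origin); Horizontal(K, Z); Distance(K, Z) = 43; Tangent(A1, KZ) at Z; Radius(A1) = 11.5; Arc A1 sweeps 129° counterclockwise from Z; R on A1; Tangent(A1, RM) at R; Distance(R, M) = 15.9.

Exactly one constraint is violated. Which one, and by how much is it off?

Distance(R, M) = 15.9 — off by 6.60.

K = (0.00, 0.00) ✓; K.y = 0.00, Z.y = 0.00 ✓; |KZ| = 43.00 ✓; ∠(UZ, ZK) = 90.00° ✓; |UZ| = 11.50 ✓; bearing(U→R) − bearing(U→Z) = 129.0° ✓; |UR| = 11.50 ✓; ∠(UR, RM) = 90.00° ✓; |RM| = 9.301 ✗.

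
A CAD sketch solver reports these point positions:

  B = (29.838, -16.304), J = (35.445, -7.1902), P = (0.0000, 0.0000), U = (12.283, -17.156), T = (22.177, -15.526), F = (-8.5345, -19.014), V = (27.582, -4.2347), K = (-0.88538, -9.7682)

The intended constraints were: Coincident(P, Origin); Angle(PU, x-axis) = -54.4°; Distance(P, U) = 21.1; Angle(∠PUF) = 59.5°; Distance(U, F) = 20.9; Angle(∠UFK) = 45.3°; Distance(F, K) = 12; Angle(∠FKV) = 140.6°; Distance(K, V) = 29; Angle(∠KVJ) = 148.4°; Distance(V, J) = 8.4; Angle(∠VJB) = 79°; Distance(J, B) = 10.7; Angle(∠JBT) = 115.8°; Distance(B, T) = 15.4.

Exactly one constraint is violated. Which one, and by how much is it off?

Distance(B, T) = 15.4 — off by 7.70.

P = (0.00, 0.00) ✓; PU at -54.40° ✓; |PU| = 21.10 ✓; ∠PUF = 59.50° ✓; |UF| = 20.90 ✓; ∠UFK = 45.30° ✓; |FK| = 12.00 ✓; ∠FKV = 140.6° ✓; |KV| = 29.00 ✓; ∠KVJ = 148.4° ✓; |VJ| = 8.400 ✓; ∠VJB = 79.00° ✓; |JB| = 10.70 ✓; ∠JBT = 115.8° ✓; |BT| = 7.700 ✗.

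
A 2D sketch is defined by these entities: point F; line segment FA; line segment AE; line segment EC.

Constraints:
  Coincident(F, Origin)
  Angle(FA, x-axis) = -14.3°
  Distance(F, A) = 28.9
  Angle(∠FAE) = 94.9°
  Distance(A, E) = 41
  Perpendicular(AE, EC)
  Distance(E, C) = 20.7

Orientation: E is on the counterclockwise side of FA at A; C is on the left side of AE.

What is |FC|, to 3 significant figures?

44.2

∠FAE = 94.9°, so AE runs at -14.3° + (180° − 94.9°) = 70.8° from the x-axis; with |AE| = 41.0, E = A + 41.0·(cos 70.8°, sin 70.8°) = (41.5, 31.6). AE is perpendicular to EC; with |EC| = 20.7 on the left of AE, C = E + 20.7·(-0.944, 0.329) = (21.9, 38.4). Then |FC| = |C − F| = 44.2.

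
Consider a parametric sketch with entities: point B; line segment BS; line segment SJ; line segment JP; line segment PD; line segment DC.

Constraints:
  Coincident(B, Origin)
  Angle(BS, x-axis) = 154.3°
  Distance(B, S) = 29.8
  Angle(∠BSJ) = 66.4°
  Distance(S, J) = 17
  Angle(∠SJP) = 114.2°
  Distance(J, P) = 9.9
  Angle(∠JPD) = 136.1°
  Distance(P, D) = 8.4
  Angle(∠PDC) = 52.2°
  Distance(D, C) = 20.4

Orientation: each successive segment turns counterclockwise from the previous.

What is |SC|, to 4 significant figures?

7.271

∠JPD = 136.1° gives PD at 17.60° from the x-axis; with |PD| = 8.4, D = (-10.59, -5.912). ∠PDC = 52.2° gives DC at 145.4° from the x-axis; with |DC| = 20.4, C = (-27.39, 5.672). Then |SC| = |C − S| = 7.271.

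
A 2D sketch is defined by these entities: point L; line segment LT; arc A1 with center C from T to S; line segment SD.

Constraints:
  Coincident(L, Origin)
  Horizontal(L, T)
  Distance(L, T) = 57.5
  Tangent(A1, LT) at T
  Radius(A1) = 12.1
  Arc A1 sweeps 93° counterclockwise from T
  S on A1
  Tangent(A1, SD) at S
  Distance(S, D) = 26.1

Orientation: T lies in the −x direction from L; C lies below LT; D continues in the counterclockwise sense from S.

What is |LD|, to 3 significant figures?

78.5

L is at the origin; LT is horizontal with |LT| = 57.5 and T on the −x side, so T = (-57.5, 0.00). Tangency of A1 to LT means the radius CT is perpendicular to LT, so C = T + (0, -12.1) = (-57.5, -12.1). On A1, T sits at bearing 90° from C; a 93° counterclockwise sweep puts S at bearing 183°, so S = C + 12.1·(cos 183°, sin 183°) = (-69.6, -12.7). A1 meets SD tangentially, so CS is at right angles to SD, so SD runs along (−sin 183°, cos 183°); with |SD| = 26.1, D = (-68.2, -38.8). Then |LD| = |D − L| = 78.5.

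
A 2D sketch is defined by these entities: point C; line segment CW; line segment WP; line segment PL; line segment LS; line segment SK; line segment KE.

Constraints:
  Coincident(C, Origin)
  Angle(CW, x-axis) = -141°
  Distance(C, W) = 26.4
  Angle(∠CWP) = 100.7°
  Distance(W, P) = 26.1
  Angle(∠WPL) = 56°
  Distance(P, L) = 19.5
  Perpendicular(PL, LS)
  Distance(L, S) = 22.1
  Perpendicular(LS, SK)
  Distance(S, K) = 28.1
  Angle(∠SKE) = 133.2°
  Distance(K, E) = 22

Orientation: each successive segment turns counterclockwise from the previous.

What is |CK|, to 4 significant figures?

48.68

PL ⟂ LS, so LS runs at 152.3°; with |LS| = 22.1, S = (-18.65, -12.06). The perpendicularity gives SK at right angles to LS, so SK runs at -117.7°; with |SK| = 28.1, K = (-31.71, -36.94). Then |CK| = |K − C| = 48.68.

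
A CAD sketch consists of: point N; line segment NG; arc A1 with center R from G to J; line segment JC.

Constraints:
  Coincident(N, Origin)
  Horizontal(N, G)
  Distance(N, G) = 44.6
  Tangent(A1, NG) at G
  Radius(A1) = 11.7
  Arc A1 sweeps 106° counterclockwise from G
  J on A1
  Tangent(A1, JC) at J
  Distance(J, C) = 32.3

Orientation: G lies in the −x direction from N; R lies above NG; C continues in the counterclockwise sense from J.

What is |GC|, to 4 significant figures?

46.03

N is at the origin; NG is horizontal with |NG| = 44.6 and G on the −x side, so G = (-44.60, 0.000). A1 meets NG tangentially, so RG is at right angles to NG, so R = G + (0, 11.7) = (-44.60, 11.70). On A1, G sits at bearing -90° from R; a 106° counterclockwise sweep puts J at bearing 16°, so J = R + 11.7·(cos 16°, sin 16°) = (-33.35, 14.92). A1 meets JC tangentially, so RJ is at right angles to JC, so JC runs along (−sin 16°, cos 16°); with |JC| = 32.3, C = (-42.26, 45.97). Then |GC| = |C − G| = 46.03.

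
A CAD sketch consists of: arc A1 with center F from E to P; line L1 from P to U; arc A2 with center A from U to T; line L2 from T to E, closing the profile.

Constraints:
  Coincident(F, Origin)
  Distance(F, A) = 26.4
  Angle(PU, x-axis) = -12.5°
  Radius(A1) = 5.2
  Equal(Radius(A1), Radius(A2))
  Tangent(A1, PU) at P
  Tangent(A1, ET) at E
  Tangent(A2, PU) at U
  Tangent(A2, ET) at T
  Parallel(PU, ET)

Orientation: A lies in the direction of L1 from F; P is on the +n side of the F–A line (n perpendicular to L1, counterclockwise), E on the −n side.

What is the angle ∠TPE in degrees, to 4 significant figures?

68.50°

Tangency of A1 to both parallel lines with radius 5.2 puts P and E at F ± 5.2·n: P = (1.125, 5.077), E = (-1.125, -5.077). Equal radii place U and T the same way about A: U = A + 5.2·n = (26.90, -0.6373), T = A − 5.2·n = (24.65, -10.79). Then cos ∠TPE = PT·PE / (|PT||PE|), giving 68.50°.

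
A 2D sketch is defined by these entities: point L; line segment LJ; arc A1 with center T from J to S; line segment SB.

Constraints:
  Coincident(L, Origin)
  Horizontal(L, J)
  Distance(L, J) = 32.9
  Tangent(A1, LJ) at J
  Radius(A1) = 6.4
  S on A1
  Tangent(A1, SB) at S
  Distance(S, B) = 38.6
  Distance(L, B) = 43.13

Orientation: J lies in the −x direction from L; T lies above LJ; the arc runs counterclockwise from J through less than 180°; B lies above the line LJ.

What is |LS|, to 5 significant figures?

27.198

L is at the origin; L and J share the same y with |LJ| = 32.9 and J on the −x side, so J = (-32.900, 0.0000). Tangency of A1 to LJ means the radius TJ is perpendicular to LJ, so T = J + (0, 6.4) = (-32.900, 6.4000). Since TS ⟂ SB (tangency), |TB| = √(6.4² + 38.6²) = 39.127 regardless of where S sits on A1. So B lies on both circle(L, 43.13) and circle(T, 39.127); the above-LJ intersection is B = (-14.151, 40.742). S is the foot of the tangent from B: S = (-26.857, 4.2934).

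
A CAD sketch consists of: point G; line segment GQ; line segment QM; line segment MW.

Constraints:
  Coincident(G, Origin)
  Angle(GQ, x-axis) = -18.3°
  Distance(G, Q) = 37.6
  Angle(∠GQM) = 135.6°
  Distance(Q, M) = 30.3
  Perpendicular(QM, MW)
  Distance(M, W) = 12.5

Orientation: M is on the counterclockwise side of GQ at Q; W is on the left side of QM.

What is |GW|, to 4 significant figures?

58.81

G is at the origin; GQ runs at -18.3° with length 37.6, so Q = 37.6·(cos -18.3°, sin -18.3°) = (35.70, -11.81). ∠GQM = 135.6°, so QM runs at -18.3° + (180° − 135.6°) = 26.10° from the x-axis; with |QM| = 30.3, M = Q + 30.3·(cos 26.10°, sin 26.10°) = (62.91, 1.524). QM ⟂ MW; with |MW| = 12.5 on the left of QM, W = M + 12.5·(-0.4399, 0.8980) = (57.41, 12.75). Then |GW| = |W − G| = 58.81.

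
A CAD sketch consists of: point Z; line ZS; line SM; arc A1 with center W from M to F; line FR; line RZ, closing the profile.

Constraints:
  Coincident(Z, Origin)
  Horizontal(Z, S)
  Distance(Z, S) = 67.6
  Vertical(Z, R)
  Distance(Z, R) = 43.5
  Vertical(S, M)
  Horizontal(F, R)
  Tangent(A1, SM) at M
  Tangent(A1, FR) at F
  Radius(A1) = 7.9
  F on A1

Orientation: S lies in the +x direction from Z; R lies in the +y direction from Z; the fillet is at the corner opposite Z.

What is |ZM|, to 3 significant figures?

76.4

Z is at the origin; ZS is horizontal with |ZS| = 67.6 and S on the +x side, so S = (67.6, 0.00). Z and R share the same x with |ZR| = 43.5 and R on the +y side, so R = (0.00, 43.5). The virtual corner opposite Z is at (67.6, 43.5). Since A1 is tangent to SM there, WM ⟂ SM and A1 meets FR tangentially, so WF is at right angles to FR, with radius 7.9, so the center W sits 7.9 in from both sides at W = (59.7, 35.6). That places the tangent points at M = (67.6, 35.6) on SM and F = (59.7, 43.5) on FR. Then |ZM| = |M − Z| = 76.4.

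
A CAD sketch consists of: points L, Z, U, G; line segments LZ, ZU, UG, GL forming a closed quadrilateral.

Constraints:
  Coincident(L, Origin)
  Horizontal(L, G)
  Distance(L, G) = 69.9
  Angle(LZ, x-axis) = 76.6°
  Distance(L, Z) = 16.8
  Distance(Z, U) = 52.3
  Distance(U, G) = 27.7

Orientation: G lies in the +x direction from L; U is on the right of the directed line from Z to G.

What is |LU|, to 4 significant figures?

48.41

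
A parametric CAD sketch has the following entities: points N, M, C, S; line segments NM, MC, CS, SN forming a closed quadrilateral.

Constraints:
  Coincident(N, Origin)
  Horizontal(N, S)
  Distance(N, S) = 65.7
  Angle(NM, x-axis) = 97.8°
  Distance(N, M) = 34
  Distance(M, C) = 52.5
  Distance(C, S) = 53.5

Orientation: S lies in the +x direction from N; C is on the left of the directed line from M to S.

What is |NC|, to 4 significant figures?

67.21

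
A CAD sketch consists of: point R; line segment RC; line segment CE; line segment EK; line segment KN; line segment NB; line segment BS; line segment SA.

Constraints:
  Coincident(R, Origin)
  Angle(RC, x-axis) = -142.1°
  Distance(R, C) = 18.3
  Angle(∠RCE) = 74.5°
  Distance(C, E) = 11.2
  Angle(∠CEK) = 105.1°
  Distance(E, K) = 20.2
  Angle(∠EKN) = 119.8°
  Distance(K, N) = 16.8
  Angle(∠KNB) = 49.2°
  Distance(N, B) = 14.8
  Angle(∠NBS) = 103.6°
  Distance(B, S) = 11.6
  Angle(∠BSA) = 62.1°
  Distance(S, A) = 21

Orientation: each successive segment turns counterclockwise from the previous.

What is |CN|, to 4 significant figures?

31.69

R is at the origin; RC runs at -142.1° with length 18.3, so C = (-14.44, -11.24). ∠RCE = 74.5° gives CE at -36.60° from the x-axis; with |CE| = 11.2, E = (-5.449, -17.92). ∠CEK = 105.1° gives EK at 38.30° from the x-axis; with |EK| = 20.2, K = (10.40, -5.400). ∠EKN = 119.8° gives KN at 98.50° from the x-axis; with |KN| = 16.8, N = (7.921, 11.22). Then |CN| = |N − C| = 31.69.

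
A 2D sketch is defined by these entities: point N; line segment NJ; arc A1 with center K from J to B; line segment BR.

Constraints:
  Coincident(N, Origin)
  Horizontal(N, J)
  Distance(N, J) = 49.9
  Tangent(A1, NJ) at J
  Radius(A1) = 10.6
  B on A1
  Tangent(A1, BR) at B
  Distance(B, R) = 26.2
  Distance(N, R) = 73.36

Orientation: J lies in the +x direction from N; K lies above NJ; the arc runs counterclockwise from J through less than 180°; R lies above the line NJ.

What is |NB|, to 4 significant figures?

61.01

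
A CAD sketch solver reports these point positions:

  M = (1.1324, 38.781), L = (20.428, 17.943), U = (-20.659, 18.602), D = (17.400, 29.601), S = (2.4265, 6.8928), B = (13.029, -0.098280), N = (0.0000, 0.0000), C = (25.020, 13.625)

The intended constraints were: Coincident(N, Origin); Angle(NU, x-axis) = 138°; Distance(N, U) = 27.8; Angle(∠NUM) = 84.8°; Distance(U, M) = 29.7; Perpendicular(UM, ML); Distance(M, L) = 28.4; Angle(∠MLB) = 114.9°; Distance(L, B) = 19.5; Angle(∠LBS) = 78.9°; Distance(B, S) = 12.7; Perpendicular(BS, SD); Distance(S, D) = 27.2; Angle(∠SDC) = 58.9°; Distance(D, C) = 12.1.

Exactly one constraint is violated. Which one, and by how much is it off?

Distance(D, C) = 12.1 — off by 5.60.

N = (0.00, 0.00) ✓; NU at 138.0° ✓; |NU| = 27.80 ✓; ∠NUM = 84.80° ✓; |UM| = 29.70 ✓; ∠(UM, ML) = 90.00° ✓; |ML| = 28.40 ✓; ∠MLB = 114.9° ✓; |LB| = 19.50 ✓; ∠LBS = 78.90° ✓; |BS| = 12.70 ✓; ∠(BS, SD) = 90.00° ✓; |SD| = 27.20 ✓; ∠SDC = 58.90° ✓; |DC| = 17.70 ✗.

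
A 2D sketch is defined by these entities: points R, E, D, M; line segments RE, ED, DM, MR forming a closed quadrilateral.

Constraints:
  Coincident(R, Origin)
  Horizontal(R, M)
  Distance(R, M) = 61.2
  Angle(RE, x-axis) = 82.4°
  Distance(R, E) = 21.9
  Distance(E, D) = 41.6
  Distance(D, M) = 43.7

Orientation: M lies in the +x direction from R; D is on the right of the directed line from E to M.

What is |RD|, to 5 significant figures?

26.007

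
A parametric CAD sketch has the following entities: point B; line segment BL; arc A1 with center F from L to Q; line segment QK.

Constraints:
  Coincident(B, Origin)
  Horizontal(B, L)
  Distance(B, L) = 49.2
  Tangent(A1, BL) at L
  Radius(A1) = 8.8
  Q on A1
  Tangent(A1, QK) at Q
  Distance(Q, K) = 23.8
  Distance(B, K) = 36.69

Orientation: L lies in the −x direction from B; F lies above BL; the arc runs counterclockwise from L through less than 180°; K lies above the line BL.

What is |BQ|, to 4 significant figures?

42.15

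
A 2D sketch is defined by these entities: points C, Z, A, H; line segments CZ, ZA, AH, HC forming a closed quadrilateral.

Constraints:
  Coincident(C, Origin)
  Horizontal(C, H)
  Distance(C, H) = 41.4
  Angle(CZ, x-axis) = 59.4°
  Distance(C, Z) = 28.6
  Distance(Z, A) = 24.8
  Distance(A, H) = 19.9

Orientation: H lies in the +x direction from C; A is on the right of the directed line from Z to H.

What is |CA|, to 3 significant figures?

21.5

C is at the origin; CH is horizontal with |CH| = 41.4 and H in +x, so H = (41.4, 0). CZ runs at 59.4° with |CZ| = 28.6, so Z = (14.6, 24.6). A is determined by |ZA| = 24.8 and |AH| = 19.9 together: it lies at the intersection of circle(Z, 24.8) and circle(H, 19.9). With |ZH| = 36.4, the foot of the radical line on ZH is 21.2 from Z and the perpendicular offset is √(24.8² − 21.2²) = 12.8. Taking the right-of-ZH solution: A = (21.5, 0.813).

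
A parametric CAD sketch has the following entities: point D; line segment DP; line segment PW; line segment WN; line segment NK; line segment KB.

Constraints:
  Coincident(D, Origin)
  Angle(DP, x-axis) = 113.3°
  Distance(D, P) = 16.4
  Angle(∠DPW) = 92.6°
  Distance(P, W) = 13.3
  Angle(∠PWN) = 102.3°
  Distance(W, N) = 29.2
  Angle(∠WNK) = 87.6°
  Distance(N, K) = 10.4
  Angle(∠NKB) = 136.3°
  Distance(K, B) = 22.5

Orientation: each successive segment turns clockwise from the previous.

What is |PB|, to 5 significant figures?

20.141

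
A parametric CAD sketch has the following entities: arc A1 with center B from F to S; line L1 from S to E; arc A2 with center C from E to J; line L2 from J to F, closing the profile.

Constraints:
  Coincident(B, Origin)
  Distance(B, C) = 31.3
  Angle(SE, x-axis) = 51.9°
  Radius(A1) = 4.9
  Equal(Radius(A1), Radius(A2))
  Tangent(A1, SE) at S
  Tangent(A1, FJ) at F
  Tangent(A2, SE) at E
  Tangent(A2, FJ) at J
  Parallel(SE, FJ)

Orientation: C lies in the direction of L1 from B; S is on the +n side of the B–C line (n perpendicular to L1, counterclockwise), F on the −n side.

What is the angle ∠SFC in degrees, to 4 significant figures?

81.10°

The slot axis is L1's direction at 51.9°, so u = (cos 51.9°, sin 51.9°) = (0.6170, 0.7869) and n = (−sin 51.9°, cos 51.9°) = (-0.7869, 0.6170). B is at the origin and C lies 31.3 along u from B, so C = 31.3·u = (19.31, 24.63). Tangency of A1 to both parallel lines with radius 4.9 puts S and F at B ± 4.9·n: S = (-3.856, 3.023), F = (3.856, -3.023). Then cos ∠SFC = FS·FC / (|FS||FC|), giving 81.10°.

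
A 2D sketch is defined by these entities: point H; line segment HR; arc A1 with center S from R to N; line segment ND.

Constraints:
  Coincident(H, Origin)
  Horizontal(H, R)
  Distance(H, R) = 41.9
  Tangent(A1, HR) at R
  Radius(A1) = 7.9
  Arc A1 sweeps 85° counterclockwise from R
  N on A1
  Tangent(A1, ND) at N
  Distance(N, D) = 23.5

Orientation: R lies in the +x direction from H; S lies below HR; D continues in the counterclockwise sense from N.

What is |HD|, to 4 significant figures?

44.28

H is at the origin; HR is horizontal with |HR| = 41.9 and R on the +x side, so R = (41.90, 0.000). The tangent condition forces SR to be normal to HR, so S = R + (0, -7.9) = (41.90, -7.900). On A1, R sits at bearing 90° from S; an 85° counterclockwise sweep puts N at bearing 175°, so N = S + 7.9·(cos 175°, sin 175°) = (34.03, -7.211). A1 meets ND tangentially, so SN is at right angles to ND, so ND runs along (−sin 175°, cos 175°); with |ND| = 23.5, D = (31.98, -30.62). Then |HD| = |D − H| = 44.28.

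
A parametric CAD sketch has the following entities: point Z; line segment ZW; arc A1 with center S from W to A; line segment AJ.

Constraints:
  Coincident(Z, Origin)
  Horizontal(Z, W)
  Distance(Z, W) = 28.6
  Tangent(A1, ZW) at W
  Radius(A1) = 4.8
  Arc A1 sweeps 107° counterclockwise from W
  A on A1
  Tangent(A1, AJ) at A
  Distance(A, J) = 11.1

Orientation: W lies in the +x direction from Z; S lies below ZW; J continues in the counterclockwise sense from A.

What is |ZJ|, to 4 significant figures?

32.03

Z is at the origin; Z and W share the same y with |ZW| = 28.6 and W on the +x side, so W = (28.60, 0.000). Since A1 is tangent to ZW there, SW ⟂ ZW, so S = W + (0, -4.8) = (28.60, -4.800). On A1, W sits at bearing 90° from S; a 107° counterclockwise sweep puts A at bearing 197°, so A = S + 4.8·(cos 197°, sin 197°) = (24.01, -6.203). Tangency of A1 to AJ means the radius SA is perpendicular to AJ, so AJ runs along (−sin 197°, cos 197°); with |AJ| = 11.1, J = (27.26, -16.82). Then |ZJ| = |J − Z| = 32.03.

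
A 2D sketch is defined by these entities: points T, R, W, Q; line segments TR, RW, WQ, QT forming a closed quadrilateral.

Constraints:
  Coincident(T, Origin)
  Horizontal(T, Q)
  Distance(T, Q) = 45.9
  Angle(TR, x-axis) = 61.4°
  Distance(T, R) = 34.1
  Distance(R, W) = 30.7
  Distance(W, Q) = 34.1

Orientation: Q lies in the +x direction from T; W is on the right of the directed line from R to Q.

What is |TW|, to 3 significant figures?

11.8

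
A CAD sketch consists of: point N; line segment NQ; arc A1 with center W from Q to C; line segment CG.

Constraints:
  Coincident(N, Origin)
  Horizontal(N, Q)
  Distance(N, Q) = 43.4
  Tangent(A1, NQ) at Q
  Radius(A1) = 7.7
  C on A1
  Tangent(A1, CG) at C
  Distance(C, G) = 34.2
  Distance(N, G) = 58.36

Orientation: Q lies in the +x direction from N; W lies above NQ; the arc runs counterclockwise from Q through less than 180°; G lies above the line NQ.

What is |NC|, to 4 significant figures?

51.71

Checks: N = (0.00, 0.00) ✓; |WC| = 7.700 ✓; ∠(WC, CG) = 90.00° ✓; |CG| = 34.20 ✓; |NG| = 58.36 ✓.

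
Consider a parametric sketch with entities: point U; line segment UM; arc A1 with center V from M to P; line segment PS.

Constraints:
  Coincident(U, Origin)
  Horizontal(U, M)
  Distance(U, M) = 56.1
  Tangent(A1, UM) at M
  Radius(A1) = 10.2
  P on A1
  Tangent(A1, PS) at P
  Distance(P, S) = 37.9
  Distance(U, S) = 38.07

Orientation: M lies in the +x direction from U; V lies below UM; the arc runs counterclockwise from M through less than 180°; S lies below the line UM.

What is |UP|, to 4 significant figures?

48.81

U is at the origin; U and M share the same y with |UM| = 56.1 and M on the +x side, so M = (56.10, 0.000). A1 meets UM tangentially, so VM is at right angles to UM, so V = M + (0, -10.2) = (56.10, -10.20). Since VP ⟂ PS (tangency), |VS| = √(10.2² + 37.9²) = 39.25 regardless of where P sits on A1. So S lies on both circle(U, 38.07) and circle(V, 39.25); the below-UM intersection is S = (22.59, -30.64). P is the foot of the tangent from S: P = (48.71, -3.172).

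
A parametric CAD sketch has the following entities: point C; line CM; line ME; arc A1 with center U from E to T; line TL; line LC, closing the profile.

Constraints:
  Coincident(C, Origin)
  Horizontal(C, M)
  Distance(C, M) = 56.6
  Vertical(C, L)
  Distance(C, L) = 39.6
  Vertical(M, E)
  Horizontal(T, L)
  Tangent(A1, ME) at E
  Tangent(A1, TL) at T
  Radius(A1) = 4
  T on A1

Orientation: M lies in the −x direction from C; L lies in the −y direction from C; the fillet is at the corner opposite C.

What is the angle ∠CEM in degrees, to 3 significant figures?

57.8°

The virtual corner opposite C is at (-56.6, -39.6). A1 meets ME tangentially, so UE is at right angles to ME and the tangent condition forces UT to be normal to TL, with radius 4.0, so the center U sits 4.0 in from both sides at U = (-52.6, -35.6). That places the tangent points at E = (-56.6, -35.6) on ME and T = (-52.6, -39.6) on TL. Then cos ∠CEM = EC·EM / (|EC||EM|), giving 57.8°.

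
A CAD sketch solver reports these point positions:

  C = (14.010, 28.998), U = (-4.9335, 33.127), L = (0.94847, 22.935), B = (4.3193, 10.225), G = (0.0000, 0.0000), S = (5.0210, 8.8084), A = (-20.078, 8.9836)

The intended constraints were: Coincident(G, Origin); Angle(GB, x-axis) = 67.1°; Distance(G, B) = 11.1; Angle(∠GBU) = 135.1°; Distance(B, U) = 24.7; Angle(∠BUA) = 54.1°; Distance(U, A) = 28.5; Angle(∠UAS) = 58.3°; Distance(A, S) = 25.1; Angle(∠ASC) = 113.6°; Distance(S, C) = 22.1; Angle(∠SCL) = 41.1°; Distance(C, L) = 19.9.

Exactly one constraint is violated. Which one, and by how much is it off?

Distance(C, L) = 19.9 — off by 5.50.

G = (0.00, 0.00) ✓; GB at 67.10° ✓; |GB| = 11.10 ✓; ∠GBU = 135.1° ✓; |BU| = 24.70 ✓; ∠BUA = 54.10° ✓; |UA| = 28.50 ✓; ∠UAS = 58.30° ✓; |AS| = 25.10 ✓; ∠ASC = 113.6° ✓; |SC| = 22.10 ✓; ∠SCL = 41.10° ✓; |CL| = 14.40 ✗.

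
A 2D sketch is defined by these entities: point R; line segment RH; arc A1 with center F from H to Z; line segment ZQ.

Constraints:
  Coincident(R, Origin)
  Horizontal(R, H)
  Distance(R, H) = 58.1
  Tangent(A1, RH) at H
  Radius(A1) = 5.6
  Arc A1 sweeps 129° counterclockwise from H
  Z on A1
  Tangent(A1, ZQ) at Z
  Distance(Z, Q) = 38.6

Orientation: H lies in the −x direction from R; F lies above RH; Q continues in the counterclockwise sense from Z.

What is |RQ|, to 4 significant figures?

87.30

On A1, H sits at bearing -90° from F; a 129° counterclockwise sweep puts Z at bearing 39°, so Z = F + 5.6·(cos 39°, sin 39°) = (-53.75, 9.124). The tangent condition forces FZ to be normal to ZQ, so ZQ runs along (−sin 39°, cos 39°); with |ZQ| = 38.6, Q = (-78.04, 39.12). Then |RQ| = |Q − R| = 87.30.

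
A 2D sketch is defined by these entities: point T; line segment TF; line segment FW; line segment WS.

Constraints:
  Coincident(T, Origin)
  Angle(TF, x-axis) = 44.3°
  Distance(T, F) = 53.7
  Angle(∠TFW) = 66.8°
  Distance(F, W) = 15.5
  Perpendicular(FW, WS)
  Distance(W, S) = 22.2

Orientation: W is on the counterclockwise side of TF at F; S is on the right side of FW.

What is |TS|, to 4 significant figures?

71.78

∠TFW = 66.8°, so FW runs at 44.3° + (180° − 66.8°) = 157.5° from the x-axis; with |FW| = 15.5, W = F + 15.5·(cos 157.5°, sin 157.5°) = (24.11, 43.44). The perpendicularity gives WS at right angles to FW; with |WS| = 22.2 on the right of FW, S = W + 22.2·(0.3827, 0.9239) = (32.61, 63.95). Then |TS| = |S − T| = 71.78.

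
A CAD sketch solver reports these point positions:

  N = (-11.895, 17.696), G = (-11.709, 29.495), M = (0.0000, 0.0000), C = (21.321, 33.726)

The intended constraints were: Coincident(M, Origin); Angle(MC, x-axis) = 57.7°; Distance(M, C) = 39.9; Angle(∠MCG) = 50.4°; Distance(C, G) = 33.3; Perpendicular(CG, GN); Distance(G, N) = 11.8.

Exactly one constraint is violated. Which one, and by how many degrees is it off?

Perpendicular(CG, GN) — off by 8.20°.

M = (0.00, 0.00) ✓; MC at 57.70° ✓; |MC| = 39.90 ✓; ∠MCG = 50.40° ✓; |CG| = 33.30 ✓; ∠(CG, GN) = 81.80° ✗; |GN| = 11.80 ✓.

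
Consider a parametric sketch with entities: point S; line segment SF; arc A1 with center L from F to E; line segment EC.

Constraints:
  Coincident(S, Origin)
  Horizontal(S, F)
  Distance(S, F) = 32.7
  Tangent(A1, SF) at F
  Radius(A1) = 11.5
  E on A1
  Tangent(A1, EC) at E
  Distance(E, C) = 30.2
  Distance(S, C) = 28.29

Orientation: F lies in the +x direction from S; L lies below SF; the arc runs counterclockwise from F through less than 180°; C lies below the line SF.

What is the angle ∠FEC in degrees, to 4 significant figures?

154.4°

S is at the origin; SF is horizontal with |SF| = 32.7 and F on the +x side, so F = (32.70, 0.000). The tangent condition forces LF to be normal to SF, so L = F + (0, -11.5) = (32.70, -11.50). Since LE ⟂ EC (tangency), |LC| = √(11.5² + 30.2²) = 32.32 regardless of where E sits on A1. So C lies on both circle(S, 28.29) and circle(L, 32.32); the below-SF intersection is C = (4.839, -27.87). E is the foot of the tangent from C: E = (23.73, -4.308).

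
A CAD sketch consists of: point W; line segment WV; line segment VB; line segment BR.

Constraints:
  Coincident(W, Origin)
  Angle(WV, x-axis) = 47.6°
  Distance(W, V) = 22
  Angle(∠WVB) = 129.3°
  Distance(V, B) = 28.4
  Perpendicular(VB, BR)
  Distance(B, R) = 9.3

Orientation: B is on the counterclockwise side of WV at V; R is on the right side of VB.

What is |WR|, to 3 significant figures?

49.9

W is at the origin; WV runs at 47.6° with length 22.0, so V = 22.0·(cos 47.6°, sin 47.6°) = (14.8, 16.2). ∠WVB = 129.3°, so VB runs at 47.6° + (180° − 129.3°) = 98.3° from the x-axis; with |VB| = 28.4, B = V + 28.4·(cos 98.3°, sin 98.3°) = (10.7, 44.3). The perpendicularity gives BR at right angles to VB; with |BR| = 9.3 on the right of VB, R = B + 9.3·(0.990, 0.144) = (19.9, 45.7). Then |WR| = |R − W| = 49.9.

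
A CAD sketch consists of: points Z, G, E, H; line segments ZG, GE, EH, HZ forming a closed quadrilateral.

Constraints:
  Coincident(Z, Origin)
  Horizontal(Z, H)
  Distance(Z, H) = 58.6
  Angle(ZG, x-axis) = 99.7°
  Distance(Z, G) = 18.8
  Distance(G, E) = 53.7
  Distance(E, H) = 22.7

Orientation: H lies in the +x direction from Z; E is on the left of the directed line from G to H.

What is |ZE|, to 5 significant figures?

54.736

Checks: |GE| = 53.70 ✓; |EH| = 22.70 ✓.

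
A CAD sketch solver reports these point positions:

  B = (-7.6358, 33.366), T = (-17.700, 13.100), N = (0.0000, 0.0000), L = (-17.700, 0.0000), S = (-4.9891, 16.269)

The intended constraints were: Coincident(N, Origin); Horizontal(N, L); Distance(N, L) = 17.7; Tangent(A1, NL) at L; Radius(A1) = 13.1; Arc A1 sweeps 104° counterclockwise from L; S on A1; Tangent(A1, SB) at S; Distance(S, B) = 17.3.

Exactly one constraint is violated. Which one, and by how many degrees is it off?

Tangent(A1, SB) at S — off by 5.20°.

N = (0.00, 0.00) ✓; N.y = 0.00, L.y = 0.00 ✓; |NL| = 17.70 ✓; ∠(TL, LN) = 90.00° ✓; |TL| = 13.10 ✓; bearing(T→S) − bearing(T→L) = 104.0° ✓; |TS| = 13.10 ✓; ∠(TS, SB) = 95.20° ✗; |SB| = 17.30 ✓.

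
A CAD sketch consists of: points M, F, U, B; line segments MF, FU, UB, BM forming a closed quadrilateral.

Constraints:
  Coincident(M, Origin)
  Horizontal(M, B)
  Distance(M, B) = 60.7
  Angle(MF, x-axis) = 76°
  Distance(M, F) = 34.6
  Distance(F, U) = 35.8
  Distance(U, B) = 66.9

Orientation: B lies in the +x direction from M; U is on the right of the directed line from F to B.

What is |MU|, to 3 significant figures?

6.26

Checks: |FU| = 35.80 ✓; |UB| = 66.90 ✓.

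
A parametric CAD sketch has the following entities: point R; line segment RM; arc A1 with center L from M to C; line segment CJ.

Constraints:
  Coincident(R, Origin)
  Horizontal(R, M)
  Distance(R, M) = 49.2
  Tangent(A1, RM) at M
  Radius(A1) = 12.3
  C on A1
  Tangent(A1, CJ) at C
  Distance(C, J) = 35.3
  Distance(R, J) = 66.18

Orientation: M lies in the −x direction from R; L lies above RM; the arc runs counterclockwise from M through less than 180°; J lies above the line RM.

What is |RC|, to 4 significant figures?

39.96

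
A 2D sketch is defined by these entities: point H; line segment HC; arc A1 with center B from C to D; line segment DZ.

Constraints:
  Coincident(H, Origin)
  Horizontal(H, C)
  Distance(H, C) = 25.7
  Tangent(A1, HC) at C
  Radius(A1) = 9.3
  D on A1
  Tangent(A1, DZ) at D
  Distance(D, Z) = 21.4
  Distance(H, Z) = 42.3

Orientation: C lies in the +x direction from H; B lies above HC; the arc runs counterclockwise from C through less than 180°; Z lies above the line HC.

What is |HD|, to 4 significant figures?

36.63

H is at the origin; HC is horizontal with |HC| = 25.7 and C on the +x side, so C = (25.70, 0.000). Tangency of A1 to HC means the radius BC is perpendicular to HC, so B = C + (0, 9.3) = (25.70, 9.300). Since BD ⟂ DZ (tangency), |BZ| = √(9.3² + 21.4²) = 23.33 regardless of where D sits on A1. So Z lies on both circle(H, 42.3) and circle(B, 23.33); the above-HC intersection is Z = (26.95, 32.60). D is the foot of the tangent from Z: D = (34.42, 12.54).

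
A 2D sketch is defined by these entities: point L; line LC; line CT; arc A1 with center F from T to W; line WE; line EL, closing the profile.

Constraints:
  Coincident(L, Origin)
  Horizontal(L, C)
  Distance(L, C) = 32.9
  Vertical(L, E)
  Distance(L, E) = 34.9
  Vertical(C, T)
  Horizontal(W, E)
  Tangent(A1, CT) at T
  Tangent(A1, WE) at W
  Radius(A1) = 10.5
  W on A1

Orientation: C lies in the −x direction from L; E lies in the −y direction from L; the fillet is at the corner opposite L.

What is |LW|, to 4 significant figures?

41.47

The virtual corner opposite L is at (-32.90, -34.90). A1 meets CT tangentially, so FT is at right angles to CT and the tangent condition forces FW to be normal to WE, with radius 10.5, so the center F sits 10.5 in from both sides at F = (-22.40, -24.40). That places the tangent points at T = (-32.90, -24.40) on CT and W = (-22.40, -34.90) on WE. Then |LW| = |W − L| = 41.47.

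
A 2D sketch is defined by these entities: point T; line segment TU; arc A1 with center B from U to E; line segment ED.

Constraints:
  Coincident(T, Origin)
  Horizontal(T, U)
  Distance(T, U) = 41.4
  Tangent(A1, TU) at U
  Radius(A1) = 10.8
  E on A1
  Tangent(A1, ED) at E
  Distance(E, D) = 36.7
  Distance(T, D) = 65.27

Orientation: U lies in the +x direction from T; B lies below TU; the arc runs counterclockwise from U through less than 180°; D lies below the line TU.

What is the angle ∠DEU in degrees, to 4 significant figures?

125.5°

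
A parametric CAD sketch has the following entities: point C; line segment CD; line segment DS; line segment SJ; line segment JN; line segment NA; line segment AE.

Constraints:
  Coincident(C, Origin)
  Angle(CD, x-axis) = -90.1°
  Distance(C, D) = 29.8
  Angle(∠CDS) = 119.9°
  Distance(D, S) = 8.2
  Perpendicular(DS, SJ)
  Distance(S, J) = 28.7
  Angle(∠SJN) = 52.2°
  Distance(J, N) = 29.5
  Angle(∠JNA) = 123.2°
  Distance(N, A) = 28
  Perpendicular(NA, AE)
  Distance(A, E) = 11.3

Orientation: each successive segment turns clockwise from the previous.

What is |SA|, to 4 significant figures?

27.25

C is at the origin; CD runs at -90.1° with length 29.8, so D = (-0.05201, -29.80). ∠CDS = 119.9° gives DS at -150.2° from the x-axis; with |DS| = 8.2, S = (-7.168, -33.88). DS is perpendicular to SJ, so SJ runs at 119.8°; with |SJ| = 28.7, J = (-21.43, -8.970). ∠SJN = 52.2° gives JN at -8.000° from the x-axis; with |JN| = 29.5, N = (7.782, -13.08). ∠JNA = 123.2° gives NA at -64.80° from the x-axis; with |NA| = 28.0, A = (19.70, -38.41). Then |SA| = |A − S| = 27.25.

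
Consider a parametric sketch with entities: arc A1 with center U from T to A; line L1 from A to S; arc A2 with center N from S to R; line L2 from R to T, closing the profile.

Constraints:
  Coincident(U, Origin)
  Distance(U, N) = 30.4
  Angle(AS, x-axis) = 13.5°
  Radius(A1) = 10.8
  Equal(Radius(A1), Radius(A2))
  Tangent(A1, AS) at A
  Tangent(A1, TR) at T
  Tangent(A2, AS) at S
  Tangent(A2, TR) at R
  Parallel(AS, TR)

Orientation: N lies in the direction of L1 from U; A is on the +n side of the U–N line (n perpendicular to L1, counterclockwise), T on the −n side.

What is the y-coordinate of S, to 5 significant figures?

17.598

Tangency of A1 to both parallel lines with radius 10.8 puts A and T at U ± 10.8·n: A = (-2.5212, 10.502), T = (2.5212, -10.502). Equal radii place S and R the same way about N: S = N + 10.8·n = (27.039, 17.598), R = N − 10.8·n = (32.081, -3.4049). So S.y = 17.598.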